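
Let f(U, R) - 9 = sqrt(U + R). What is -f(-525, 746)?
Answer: -9 - sqrt(221) ≈ -23.866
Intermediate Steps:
f(U, R) = 9 + sqrt(R + U) (f(U, R) = 9 + sqrt(U + R) = 9 + sqrt(R + U))
-f(-525, 746) = -(9 + sqrt(746 - 525)) = -(9 + sqrt(221)) = -9 - sqrt(221)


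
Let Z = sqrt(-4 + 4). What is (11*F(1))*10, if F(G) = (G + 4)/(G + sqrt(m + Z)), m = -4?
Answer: 110 - 220*I ≈ 110.0 - 220.0*I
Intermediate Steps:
Z = 0 (Z = sqrt(0) = 0)
F(G) = (4 + G)/(G + 2*I) (F(G) = (G + 4)/(G + sqrt(-4 + 0)) = (4 + G)/(G + sqrt(-4)) = (4 + G)/(G + 2*I))
(11*F(1))*10 = (11*((4 + 1)/(1 + 2*I)))*10 = (11*(((1 - 2*I)/5)*5))*10 = (11*(1 - 2*I))*10 = (11 - 22*I)*10 = 110 - 220*I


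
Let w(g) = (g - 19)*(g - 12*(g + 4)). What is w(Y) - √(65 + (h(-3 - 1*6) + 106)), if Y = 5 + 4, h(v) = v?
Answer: 1470 - 9*√2 ≈ 1457.3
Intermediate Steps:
Y = 9
w(g) = (-48 - 11*g)*(-19 + g) (w(g) = (-19 + g)*(g - 12*(4 + g)) = (-19 + g)*(g + (-48 - 12*g)) = (-19 + g)*(-48 - 11*g) = (-48 - 11*g)*(-19 + g))
w(Y) - √(65 + (h(-3 - 1*6) + 106)) = (912 - 11*9² + 161*9) - √(65 + ((-3 - 1*6) + 106)) = (912 - 11*81 + 1449) - √(65 + ((-3 - 6) + 106)) = (912 - 891 + 1449) - √(65 + (-9 + 106)) = 1470 - √(65 + 97) = 1470 - √162 = 1470 - 9*√2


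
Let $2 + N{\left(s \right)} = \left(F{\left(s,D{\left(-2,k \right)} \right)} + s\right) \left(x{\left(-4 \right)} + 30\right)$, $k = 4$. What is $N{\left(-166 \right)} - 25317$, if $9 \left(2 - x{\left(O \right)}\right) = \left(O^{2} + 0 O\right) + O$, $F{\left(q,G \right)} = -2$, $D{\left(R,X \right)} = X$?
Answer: $-30471$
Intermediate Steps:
$x{\left(O \right)} = 2 - \frac{O}{9} - \frac{O^{2}}{9}$ ($x{\left(O \right)} = 2 - \frac{\left(O^{2} + 0 O\right) + O}{9} = 2 - \frac{\left(O^{2} + 0\right) + O}{9} = 2 - \frac{O^{2} + O}{9} = 2 - \frac{O + O^{2}}{9} = 2 - \left(\frac{O}{9} + \frac{O^{2}}{9}\right) = 2 - \frac{O}{9} - \frac{O^{2}}{9}$)
$N{\left(s \right)} = - \frac{190}{3} + \frac{92 s}{3}$ ($N{\left(s \right)} = -2 + \left(-2 + s\right) \left(\left(2 - - \frac{4}{9} - \frac{\left(-4\right)^{2}}{9}\right) + 30\right) = -2 + \left(-2 + s\right) \left(\left(2 + \frac{4}{9} - \frac{16}{9}\right) + 30\right) = -2 + \left(-2 + s\right) \left(\frac{2}{3} + 30\right) = -2 + \left(-2 + s\right) \frac{92}{3} = -2 + \left(- \frac{184}{3} + \frac{92 s}{3}\right) = - \frac{190}{3} + \frac{92 s}{3}$)
$N{\left(-166 \right)} - 25317 = \left(- \frac{190}{3} + \frac{92}{3} \left(-166\right)\right) - 25317 = \left(- \frac{190}{3} - \frac{15272}{3}\right) - 25317 = -5154 - 25317 = -30471$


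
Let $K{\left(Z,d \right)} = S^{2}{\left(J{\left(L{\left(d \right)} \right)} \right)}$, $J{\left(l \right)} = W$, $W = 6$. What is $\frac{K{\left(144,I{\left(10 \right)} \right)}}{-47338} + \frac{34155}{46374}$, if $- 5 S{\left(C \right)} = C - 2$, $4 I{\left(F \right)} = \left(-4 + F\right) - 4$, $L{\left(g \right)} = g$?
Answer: $\frac{6736665461}{9146885050} \approx 0.7365$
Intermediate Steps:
$J{\left(l \right)} = 6$
$I{\left(F \right)} = -2 + \frac{F}{4}$ ($I{\left(F \right)} = \frac{\left(-4 + F\right) - 4}{4} = \frac{-8 + F}{4} = -2 + \frac{F}{4}$)
$S{\left(C \right)} = \frac{2}{5} - \frac{C}{5}$ ($S{\left(C \right)} = - \frac{C - 2}{5} = - \frac{-2 + C}{5} = \frac{2}{5} - \frac{C}{5}$)
$K{\left(Z,d \right)} = \frac{16}{25}$ ($K{\left(Z,d \right)} = \left(\frac{2}{5} - \frac{6}{5}\right)^{2} = \left(- \frac{4}{5}\right)^{2} = \frac{16}{25}$)
$\frac{K{\left(144,I{\left(10 \right)} \right)}}{-47338} + \frac{34155}{46374} = \frac{16}{25 \left(-47338\right)} + \frac{34155}{46374} = \frac{16}{25} \left(- \frac{1}{47338}\right) + 34155 \cdot \frac{1}{46374} = - \frac{8}{591725} + \frac{11385}{15458} = \frac{6736665461}{9146885050}$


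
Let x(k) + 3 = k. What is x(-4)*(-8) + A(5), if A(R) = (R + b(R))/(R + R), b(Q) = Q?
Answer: 57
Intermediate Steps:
x(k) = -3 + k
A(R) = 1 (A(R) = (R + R)/(R + R) = (2*R)/((2*R)) = (2*R)*(1/(2*R)) = 1)
x(-4)*(-8) + A(5) = (-3 - 4)*(-8) + 1 = -7*(-8) + 1 = 56 + 1 = 57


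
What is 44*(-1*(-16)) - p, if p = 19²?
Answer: 343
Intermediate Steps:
p = 361
44*(-1*(-16)) - p = 44*(-1*(-16)) - 1*361 = 44*16 - 361 = 704 - 361 = 343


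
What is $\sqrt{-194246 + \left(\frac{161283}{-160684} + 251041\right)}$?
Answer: $\frac{\sqrt{1268498223083}}{4726} \approx 238.31$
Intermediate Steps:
$\sqrt{-194246 + \left(\frac{161283}{-160684} + 251041\right)} = \sqrt{-194246 + \left(161283 \left(- \frac{1}{160684}\right) + 251041\right)} = \sqrt{-194246 + \left(- \frac{161283}{160684} + 251041\right)} = \sqrt{-194246 + \frac{40338110761}{160684}} = \sqrt{\frac{9125886497}{160684}} = \frac{\sqrt{1268498223083}}{4726}$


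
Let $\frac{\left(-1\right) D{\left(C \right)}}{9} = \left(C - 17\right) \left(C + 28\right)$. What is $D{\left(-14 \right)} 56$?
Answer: $218736$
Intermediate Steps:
$D{\left(C \right)} = - 9 \left(-17 + C\right) \left(28 + C\right)$ ($D{\left(C \right)} = - 9 \left(C - 17\right) \left(C + 28\right) = - 9 \left(-17 + C\right) \left(28 + C\right)$)
$D{\left(-14 \right)} 56 = \left(4284 - -1386 - 9 \left(-14\right)^{2}\right) 56 = \left(4284 + 1386 - 1764\right) 56 = 3906 \cdot 56 = 218736$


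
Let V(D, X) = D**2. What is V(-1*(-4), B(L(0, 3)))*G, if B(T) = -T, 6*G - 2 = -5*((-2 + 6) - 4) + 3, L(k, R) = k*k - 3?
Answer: 40/3 ≈ 13.333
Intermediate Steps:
L(k, R) = -3 + k**2 (L(k, R) = k**2 - 3 = -3 + k**2)
G = 5/6 (G = 1/3 + (-5*((-2 + 6) - 4) + 3)/6 = 1/3 + (-5*(4 - 4) + 3)/6 = 1/3 + (-5*0 + 3)/6 = 1/3 + (0 + 3)/6 = 1/3 + (1/6)*3 = 1/3 + 1/2 = 5/6 ≈ 0.83333)
V(-1*(-4), B(L(0, 3)))*G = (-1*(-4))**2*(5/6) = 4**2*(5/6) = 16*(5/6) = 40/3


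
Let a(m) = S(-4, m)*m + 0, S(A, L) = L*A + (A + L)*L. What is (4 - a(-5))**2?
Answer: 108241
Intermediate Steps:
S(A, L) = A*L + L*(A + L)
a(m) = m**2*(-8 + m) (a(m) = (m*(m + 2*(-4)))*m + 0 = (m*(m - 8))*m + 0 = (m*(-8 + m))*m + 0 = m**2*(-8 + m) + 0 = m**2*(-8 + m))
(4 - a(-5))**2 = (4 - (-5)**2*(-8 - 5))**2 = (4 - 25*(-13))**2 = (4 - 1*(-325))**2 = (4 + 325)**2 = 329**2 = 108241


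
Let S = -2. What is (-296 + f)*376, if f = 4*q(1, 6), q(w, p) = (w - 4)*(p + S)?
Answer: -129344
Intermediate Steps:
q(w, p) = (-4 + w)*(-2 + p) (q(w, p) = (w - 4)*(p - 2) = (-4 + w)*(-2 + p))
f = -48 (f = 4*(8 - 4*6 - 2*1 + 6*1) = 4*(8 - 24 - 2 + 6) = 4*(-12) = -48)
(-296 + f)*376 = (-296 - 48)*376 = -344*376 = -129344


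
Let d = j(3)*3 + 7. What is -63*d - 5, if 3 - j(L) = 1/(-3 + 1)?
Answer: -2215/2 ≈ -1107.5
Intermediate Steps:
j(L) = 7/2 (j(L) = 3 - 1/(-3 + 1) = 3 - 1/(-2) = 3 - 1*(-½) = 3 + ½ = 7/2)
d = 35/2 (d = (7/2)*3 + 7 = 21/2 + 7 = 35/2 ≈ 17.500)
-63*d - 5 = -63*35/2 - 5 = -2205/2 - 5 = -2215/2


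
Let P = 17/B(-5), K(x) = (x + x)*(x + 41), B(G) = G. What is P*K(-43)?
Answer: -2924/5 ≈ -584.80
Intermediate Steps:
K(x) = 2*x*(41 + x) (K(x) = (2*x)*(41 + x) = 2*x*(41 + x))
P = -17/5 (P = 17/(-5) = 17*(-⅕) = -17/5 ≈ -3.4000)
P*K(-43) = -34*(-43)*(41 - 43)/5 = -34*(-43)*(-2)/5 = -17/5*172 = -2924/5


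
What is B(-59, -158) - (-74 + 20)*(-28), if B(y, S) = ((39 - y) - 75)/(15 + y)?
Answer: -66551/44 ≈ -1512.5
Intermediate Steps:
B(y, S) = (-36 - y)/(15 + y)
B(-59, -158) - (-74 + 20)*(-28) = (-36 - 1*(-59))/(15 - 59) - (-74 + 20)*(-28) = (-36 + 59)/(-44) - (-54)*(-28) = -1/44*23 - 1*1512 = -23/44 - 1512 = -66551/44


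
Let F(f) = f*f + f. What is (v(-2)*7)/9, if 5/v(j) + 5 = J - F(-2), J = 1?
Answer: -35/54 ≈ -0.64815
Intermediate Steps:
F(f) = f + f² (F(f) = f² + f = f + f²)
v(j) = -⅚ (v(j) = 5/(-5 + (1 - (-2)*(1 - 2))) = 5/(-5 + (1 - (-2)*(-1))) = 5/(-5 + (1 - 1*2)) = 5/(-5 + (1 - 2)) = 5/(-5 - 1) = 5/(-6) = 5*(-⅙) = -⅚)
(v(-2)*7)/9 = -⅚*7/9 = -35/6*⅑ = -35/54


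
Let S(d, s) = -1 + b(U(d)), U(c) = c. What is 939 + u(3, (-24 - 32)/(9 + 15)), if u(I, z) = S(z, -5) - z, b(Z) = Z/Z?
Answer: 2824/3 ≈ 941.33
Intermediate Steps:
b(Z) = 1
S(d, s) = 0 (S(d, s) = -1 + 1 = 0)
u(I, z) = -z (u(I, z) = 0 - z = -z)
939 + u(3, (-24 - 32)/(9 + 15)) = 939 - (-24 - 32)/(9 + 15) = 939 - (-56)/24 = 939 - 1*(-7/3) = 939 + 7/3 = 2824/3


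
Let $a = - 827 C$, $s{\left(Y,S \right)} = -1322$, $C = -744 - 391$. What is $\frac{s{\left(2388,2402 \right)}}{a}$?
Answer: $- \frac{1322}{938645} \approx -0.0014084$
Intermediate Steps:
$C = -1135$ ($C = -744 - 391 = -1135$)
$a = 938645$ ($a = \left(-827\right) \left(-1135\right) = 938645$)
$\frac{s{\left(2388,2402 \right)}}{a} = - \frac{1322}{938645}$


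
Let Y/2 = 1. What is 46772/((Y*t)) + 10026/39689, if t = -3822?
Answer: -34224907/5834283 ≈ -5.8662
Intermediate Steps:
Y = 2 (Y = 2*1 = 2)
46772/((Y*t)) + 10026/39689 = 46772/((2*(-3822))) + 10026/39689 = 46772/(-7644) + 10026*(1/39689) = 46772*(-1/7644) + 10026/39689 = -11693/1911 + 10026/39689 = -34224907/5834283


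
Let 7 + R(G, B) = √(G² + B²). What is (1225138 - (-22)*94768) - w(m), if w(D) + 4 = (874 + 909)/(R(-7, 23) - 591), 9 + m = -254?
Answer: 590885346611/178513 + 30311*√2/357026 ≈ 3.3100e+6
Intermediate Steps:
m = -263 (m = -9 - 254 = -263)
R(G, B) = -7 + √(B² + G²) (R(G, B) = -7 + √(G² + B²) = -7 + √(B² + G²))
w(D) = -4 + 1783/(-598 + 17*√2) (w(D) = -4 + (874 + 909)/((-7 + √(23² + (-7)²)) - 591) = -4 + 1783/((-7 + √(529 + 49)) - 591) = -4 + 1783/((-7 + √578) - 591) = -4 + 1783/((-7 + 17*√2) - 591) = -4 + 1783/(-598 + 17*√2))
(1225138 - (-22)*94768) - w(m) = (1225138 - (-22)*94768) - (-1247169/178513 - 30311*√2/357026) = (1225138 - 1*(-2084896)) + (1247169/178513 + 30311*√2/357026) = (1225138 + 2084896) + (1247169/178513 + 30311*√2/357026) = 3310034 + (1247169/178513 + 30311*√2/357026) = 590885346611/178513 + 30311*√2/357026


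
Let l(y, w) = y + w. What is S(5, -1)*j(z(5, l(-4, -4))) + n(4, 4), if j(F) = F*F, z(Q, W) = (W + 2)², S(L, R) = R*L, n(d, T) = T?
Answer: -6476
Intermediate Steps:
S(L, R) = L*R
l(y, w) = w + y
z(Q, W) = (2 + W)²
j(F) = F²
S(5, -1)*j(z(5, l(-4, -4))) + n(4, 4) = (5*(-1))*((2 + (-4 - 4))²)² + 4 = -5*(2 - 8)⁴ + 4 = -5*((-6)²)² + 4 = -5*36² + 4 = -5*1296 + 4 = -6480 + 4 = -6476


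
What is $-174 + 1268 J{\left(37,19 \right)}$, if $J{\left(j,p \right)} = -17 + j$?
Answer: $25186$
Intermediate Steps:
$-174 + 1268 J{\left(37,19 \right)} = -174 + 1268 \left(-17 + 37\right) = -174 + 1268 \cdot 20 = -174 + 25360 = 25186$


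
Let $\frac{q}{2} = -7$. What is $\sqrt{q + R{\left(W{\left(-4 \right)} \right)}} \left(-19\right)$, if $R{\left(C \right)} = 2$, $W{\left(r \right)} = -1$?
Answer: $- 38 i \sqrt{3} \approx - 65.818 i$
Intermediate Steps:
$q = -14$ ($q = 2 \left(-7\right) = -14$)
$\sqrt{q + R{\left(W{\left(-4 \right)} \right)}} \left(-19\right) = \sqrt{-14 + 2} \left(-19\right) = \sqrt{-12} \left(-19\right) = 2 i \sqrt{3} \left(-19\right) = - 38 i \sqrt{3}$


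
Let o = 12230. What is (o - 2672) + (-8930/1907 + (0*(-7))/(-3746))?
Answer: 18218176/1907 ≈ 9553.3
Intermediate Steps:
(o - 2672) + (-8930/1907 + (0*(-7))/(-3746)) = (12230 - 2672) + (-8930/1907 + (0*(-7))/(-3746)) = 9558 + (-8930*1/1907 + 0*(-1/3746)) = 9558 + (-8930/1907 + 0) = 9558 - 8930/1907 = 18218176/1907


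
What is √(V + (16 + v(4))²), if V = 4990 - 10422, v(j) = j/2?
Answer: 2*I*√1277 ≈ 71.47*I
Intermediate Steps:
v(j) = j/2 (v(j) = j*(½) = j/2)
V = -5432
√(V + (16 + v(4))²) = √(-5432 + (16 + (½)*4)²) = √(-5432 + (16 + 2)²) = √(-5432 + 18²) = √(-5432 + 324) = √(-5108) = 2*I*√1277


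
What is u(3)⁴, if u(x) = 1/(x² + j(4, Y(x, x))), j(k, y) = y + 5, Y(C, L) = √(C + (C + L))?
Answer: 1/83521 ≈ 1.1973e-5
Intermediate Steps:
Y(C, L) = √(L + 2*C)
j(k, y) = 5 + y
u(x) = 1/(5 + x² + √3*√x) (u(x) = 1/(x² + (5 + √(x + 2*x))) = 1/(x² + (5 + √(3*x))) = 1/(x² + (5 + √3*√x)) = 1/(5 + x² + √3*√x))
u(3)⁴ = (1/(5 + 3² + √3*√3))⁴ = (1/(5 + 9 + 3))⁴ = (1/17)⁴ = 1/83521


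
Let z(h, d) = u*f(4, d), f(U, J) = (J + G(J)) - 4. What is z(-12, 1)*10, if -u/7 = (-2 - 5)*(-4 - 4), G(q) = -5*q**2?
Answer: 31360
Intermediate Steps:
f(U, J) = -4 + J - 5*J**2 (f(U, J) = (J - 5*J**2) - 4 = -4 + J - 5*J**2)
u = -392 (u = -7*(-2 - 5)*(-4 - 4) = -(-49)*(-8) = -7*56 = -392)
z(h, d) = 1568 - 392*d + 1960*d**2 (z(h, d) = -392*(-4 + d - 5*d**2) = 1568 - 392*d + 1960*d**2)
z(-12, 1)*10 = (1568 - 392*1 + 1960*1**2)*10 = (1568 - 392 + 1960*1)*10 = (1568 - 392 + 1960)*10 = 3136*10 = 31360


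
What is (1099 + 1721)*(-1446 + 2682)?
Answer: 3485520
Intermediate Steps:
(1099 + 1721)*(-1446 + 2682) = 2820*1236 = 3485520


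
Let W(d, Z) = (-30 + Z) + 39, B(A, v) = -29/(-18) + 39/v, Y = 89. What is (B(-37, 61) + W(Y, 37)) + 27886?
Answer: 30671807/1098 ≈ 27934.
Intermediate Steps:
B(A, v) = 29/18 + 39/v (B(A, v) = -29*(-1/18) + 39/v = 29/18 + 39/v)
W(d, Z) = 9 + Z
(B(-37, 61) + W(Y, 37)) + 27886 = ((29/18 + 39/61) + (9 + 37)) + 27886 = ((29/18 + 39*(1/61)) + 46) + 27886 = ((29/18 + 39/61) + 46) + 27886 = (2471/1098 + 46) + 27886 = 52979/1098 + 27886 = 30671807/1098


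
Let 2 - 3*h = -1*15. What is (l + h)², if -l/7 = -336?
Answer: 50027329/9 ≈ 5.5586e+6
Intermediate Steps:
l = 2352 (l = -7*(-336) = 2352)
h = 17/3 (h = ⅔ - (-1)*15/3 = ⅔ - ⅓*(-15) = ⅔ + 5 = 17/3 ≈ 5.6667)
(l + h)² = (2352 + 17/3)² = (7073/3)² = 50027329/9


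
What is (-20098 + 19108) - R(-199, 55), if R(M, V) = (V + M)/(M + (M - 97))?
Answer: -54466/55 ≈ -990.29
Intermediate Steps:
R(M, V) = (M + V)/(-97 + 2*M) (R(M, V) = (M + V)/(M + (-97 + M)) = (M + V)/(-97 + 2*M))
(-20098 + 19108) - R(-199, 55) = (-20098 + 19108) - (-199 + 55)/(-97 + 2*(-199)) = -990 - (-144)/(-97 - 398) = -990 - (-144)/(-495) = -990 - (-1)*(-144)/495 = -990 - 1*16/55 = -990 - 16/55 = -54466/55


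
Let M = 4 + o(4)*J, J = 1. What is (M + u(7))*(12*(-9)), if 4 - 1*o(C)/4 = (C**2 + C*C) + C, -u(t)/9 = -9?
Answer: 4644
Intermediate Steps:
u(t) = 81 (u(t) = -9*(-9) = 81)
o(C) = 16 - 8*C**2 - 4*C (o(C) = 16 - 4*((C**2 + C*C) + C) = 16 - 4*((C**2 + C**2) + C) = 16 - 4*(2*C**2 + C) = 16 - 4*(C + 2*C**2) = 16 + (-8*C**2 - 4*C) = 16 - 8*C**2 - 4*C)
M = -124 (M = 4 + (16 - 8*4**2 - 4*4)*1 = 4 + (16 - 8*16 - 16)*1 = 4 + (16 - 128 - 16)*1 = 4 - 128*1 = 4 - 128 = -124)
(M + u(7))*(12*(-9)) = (-124 + 81)*(12*(-9)) = -43*(-108) = 4644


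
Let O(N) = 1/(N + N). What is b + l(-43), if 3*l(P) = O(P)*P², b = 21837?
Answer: 130979/6 ≈ 21830.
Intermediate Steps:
O(N) = 1/(2*N)
l(P) = P/6 (l(P) = ((1/(2*P))*P²)/3 = (P/2)/3 = P/6)
b + l(-43) = 21837 + (⅙)*(-43) = 21837 - 43/6 = 130979/6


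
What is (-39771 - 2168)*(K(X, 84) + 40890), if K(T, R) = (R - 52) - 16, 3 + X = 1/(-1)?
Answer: -1715556734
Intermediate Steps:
X = -4 (X = -3 + 1/(-1) = -3 - 1 = -4)
K(T, R) = -68 + R (K(T, R) = (-52 + R) - 16 = -68 + R)
(-39771 - 2168)*(K(X, 84) + 40890) = (-39771 - 2168)*((-68 + 84) + 40890) = -41939*(16 + 40890) = -41939*40906 = -1715556734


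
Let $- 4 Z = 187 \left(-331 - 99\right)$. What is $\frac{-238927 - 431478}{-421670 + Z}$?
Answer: $\frac{268162}{160627} \approx 1.6695$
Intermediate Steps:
$Z = \frac{40205}{2}$ ($Z = - \frac{187 \left(-331 - 99\right)}{4} = - \frac{187 \left(-430\right)}{4} = \left(- \frac{1}{4}\right) \left(-80410\right) = \frac{40205}{2} \approx 20103.0$)
$\frac{-238927 - 431478}{-421670 + Z} = \frac{-238927 - 431478}{-421670 + \frac{40205}{2}} = - \frac{670405}{- \frac{803135}{2}} = \left(-670405\right) \left(- \frac{2}{803135}\right) = \frac{268162}{160627}$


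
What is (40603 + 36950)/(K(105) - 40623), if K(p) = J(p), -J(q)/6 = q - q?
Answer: -21/11 ≈ -1.9091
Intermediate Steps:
J(q) = 0 (J(q) = -6*(q - q) = -6*0 = 0)
K(p) = 0
(40603 + 36950)/(K(105) - 40623) = (40603 + 36950)/(0 - 40623) = 77553/(-40623) = 77553*(-1/40623) = -21/11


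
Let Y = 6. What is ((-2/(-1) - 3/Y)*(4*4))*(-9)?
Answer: -216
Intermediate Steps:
((-2/(-1) - 3/Y)*(4*4))*(-9) = ((-2/(-1) - 3/6)*(4*4))*(-9) = ((-2*(-1) - 3*⅙)*16)*(-9) = ((2 - ½)*16)*(-9) = ((3/2)*16)*(-9) = 24*(-9) = -216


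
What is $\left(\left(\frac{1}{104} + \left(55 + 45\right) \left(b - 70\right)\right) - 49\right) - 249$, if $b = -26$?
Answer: $- \frac{1029391}{104} \approx -9898.0$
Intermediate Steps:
$\left(\left(\frac{1}{104} + \left(55 + 45\right) \left(b - 70\right)\right) - 49\right) - 249 = \left(\left(\frac{1}{104} + \left(55 + 45\right) \left(-26 - 70\right)\right) - 49\right) - 249 = \left(\left(\frac{1}{104} + 100 \left(-96\right)\right) - 49\right) - 249 = \left(\left(\frac{1}{104} - 9600\right) - 49\right) - 249 = \left(- \frac{998399}{104} - 49\right) - 249 = - \frac{1003495}{104} - 249 = - \frac{1029391}{104}$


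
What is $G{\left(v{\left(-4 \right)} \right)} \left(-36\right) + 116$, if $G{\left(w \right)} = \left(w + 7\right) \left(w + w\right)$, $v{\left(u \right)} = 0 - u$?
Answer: $-3052$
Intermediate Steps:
$v{\left(u \right)} = - u$
$G{\left(w \right)} = 2 w \left(7 + w\right)$ ($G{\left(w \right)} = \left(7 + w\right) 2 w = 2 w \left(7 + w\right)$)
$G{\left(v{\left(-4 \right)} \right)} \left(-36\right) + 116 = 2 \left(\left(-1\right) \left(-4\right)\right) \left(7 - -4\right) \left(-36\right) + 116 = 2 \cdot 4 \left(7 + 4\right) \left(-36\right) + 116 = 2 \cdot 4 \cdot 11 \left(-36\right) + 116 = 88 \left(-36\right) + 116 = -3168 + 116 = -3052$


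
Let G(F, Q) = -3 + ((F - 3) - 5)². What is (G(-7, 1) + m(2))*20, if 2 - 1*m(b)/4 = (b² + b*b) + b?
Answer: 3800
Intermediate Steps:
G(F, Q) = -3 + (-8 + F)² (G(F, Q) = -3 + ((-3 + F) - 5)² = -3 + (-8 + F)²)
m(b) = 8 - 8*b² - 4*b (m(b) = 8 - 4*((b² + b*b) + b) = 8 - 4*((b² + b²) + b) = 8 - 4*(2*b² + b) = 8 - 4*(b + 2*b²) = 8 + (-8*b² - 4*b) = 8 - 8*b² - 4*b)
(G(-7, 1) + m(2))*20 = ((-3 + (-8 - 7)²) + (8 - 8*2² - 4*2))*20 = ((-3 + (-15)²) + (8 - 8*4 - 8))*20 = ((-3 + 225) + (8 - 32 - 8))*20 = (222 - 32)*20 = 190*20 = 3800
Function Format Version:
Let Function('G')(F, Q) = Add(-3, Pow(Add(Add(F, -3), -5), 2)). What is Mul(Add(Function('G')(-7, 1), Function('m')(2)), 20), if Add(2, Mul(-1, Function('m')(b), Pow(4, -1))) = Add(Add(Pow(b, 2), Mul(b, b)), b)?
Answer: 3800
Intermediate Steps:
Function('G')(F, Q) = Add(-3, Pow(Add(-8, F), 2)) (Function('G')(F, Q) = Add(-3, Pow(Add(Add(-3, F), -5), 2)) = Add(-3, Pow(Add(-8, F), 2)))
Function('m')(b) = Add(8, Mul(-8, Pow(b, 2)), Mul(-4, b)) (Function('m')(b) = Add(8, Mul(-4, Add(Add(Pow(b, 2), Mul(b, b)), b))) = Add(8, Mul(-4, Add(Add(Pow(b, 2), Pow(b, 2)), b))) = Add(8, Mul(-4, Add(Mul(2, Pow(b, 2)), b))) = Add(8, Mul(-4, Add(b, Mul(2, Pow(b, 2))))) = Add(8, Add(Mul(-8, Pow(b, 2)), Mul(-4, b))) = Add(8, Mul(-8, Pow(b, 2)), Mul(-4, b)))
Mul(Add(Function('G')(-7, 1), Function('m')(2)), 20) = Mul(Add(Add(-3, Pow(Add(-8, -7), 2)), Add(8, Mul(-8, Pow(2, 2)), Mul(-4, 2))), 20) = Mul(Add(Add(-3, Pow(-15, 2)), Add(8, Mul(-8, 4), -8)), 20) = Mul(Add(Add(-3, 225), Add(8, -32, -8)), 20) = Mul(Add(222, -32), 20) = Mul(190, 20) = 3800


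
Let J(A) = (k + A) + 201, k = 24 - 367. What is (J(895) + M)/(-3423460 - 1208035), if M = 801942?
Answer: -160539/926299 ≈ -0.17331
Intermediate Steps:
k = -343
J(A) = -142 + A (J(A) = (-343 + A) + 201 = -142 + A)
(J(895) + M)/(-3423460 - 1208035) = ((-142 + 895) + 801942)/(-3423460 - 1208035) = (753 + 801942)/(-4631495) = 802695*(-1/4631495) = -160539/926299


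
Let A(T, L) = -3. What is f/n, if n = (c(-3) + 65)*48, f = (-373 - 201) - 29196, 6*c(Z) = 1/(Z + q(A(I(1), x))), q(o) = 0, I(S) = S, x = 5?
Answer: -44655/4676 ≈ -9.5498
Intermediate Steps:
c(Z) = 1/(6*Z) (c(Z) = 1/(6*(Z + 0)) = 1/(6*Z))
f = -29770 (f = -574 - 29196 = -29770)
n = 9352/3 (n = ((⅙)/(-3) + 65)*48 = ((⅙)*(-⅓) + 65)*48 = (-1/18 + 65)*48 = (1169/18)*48 = 9352/3 ≈ 3117.3)
f/n = -29770/9352/3 = -29770*3/9352 = -44655/4676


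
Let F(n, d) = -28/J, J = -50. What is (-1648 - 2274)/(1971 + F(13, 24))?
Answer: -98050/49289 ≈ -1.9893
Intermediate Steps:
F(n, d) = 14/25 (F(n, d) = -28/(-50) = -28*(-1/50) = 14/25)
(-1648 - 2274)/(1971 + F(13, 24)) = (-1648 - 2274)/(1971 + 14/25) = -3922/49289/25 = -3922*25/49289 = -98050/49289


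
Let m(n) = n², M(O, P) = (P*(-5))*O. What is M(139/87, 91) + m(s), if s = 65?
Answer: 304330/87 ≈ 3498.0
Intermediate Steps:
M(O, P) = -5*O*P (M(O, P) = (-5*P)*O = -5*O*P)
M(139/87, 91) + m(s) = -5*139/87*91 + 65² = -5*139*(1/87)*91 + 4225 = -5*139/87*91 + 4225 = -63245/87 + 4225 = 304330/87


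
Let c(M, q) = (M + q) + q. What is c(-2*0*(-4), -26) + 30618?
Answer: 30566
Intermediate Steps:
c(M, q) = M + 2*q
c(-2*0*(-4), -26) + 30618 = (-2*0*(-4) + 2*(-26)) + 30618 = (0*(-4) - 52) + 30618 = (0 - 52) + 30618 = -52 + 30618 = 30566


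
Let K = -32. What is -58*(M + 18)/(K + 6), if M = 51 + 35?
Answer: 232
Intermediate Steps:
M = 86
-58*(M + 18)/(K + 6) = -58*(86 + 18)/(-32 + 6) = -6032/(-26) = -6032*(-1)/26 = -58*(-4) = 232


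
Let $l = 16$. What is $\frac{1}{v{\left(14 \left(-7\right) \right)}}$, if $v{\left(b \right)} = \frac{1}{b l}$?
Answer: $-1568$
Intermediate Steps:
$v{\left(b \right)} = \frac{1}{16 b}$ ($v{\left(b \right)} = \frac{1}{b 16} = \frac{1}{16 b}$)
$\frac{1}{v{\left(14 \left(-7\right) \right)}} = \frac{1}{\frac{1}{16} \frac{1}{14 \left(-7\right)}} = \frac{1}{\frac{1}{16} \frac{1}{-98}} = \frac{1}{\frac{1}{16} \left(- \frac{1}{98}\right)} = \frac{1}{- \frac{1}{1568}} = -1568$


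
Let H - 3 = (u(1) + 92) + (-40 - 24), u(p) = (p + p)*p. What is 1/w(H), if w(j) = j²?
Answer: 1/1089 ≈ 0.00091827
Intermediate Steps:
u(p) = 2*p² (u(p) = (2*p)*p = 2*p²)
H = 33 (H = 3 + ((2*1² + 92) + (-40 - 24)) = 3 + ((2*1 + 92) - 64) = 3 + ((2 + 92) - 64) = 3 + (94 - 64) = 3 + 30 = 33)
1/w(H) = 1/(33²) = 1/1089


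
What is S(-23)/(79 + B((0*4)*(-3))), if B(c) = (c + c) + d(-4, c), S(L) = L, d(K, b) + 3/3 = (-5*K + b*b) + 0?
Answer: -23/98 ≈ -0.23469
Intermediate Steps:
d(K, b) = -1 + b² - 5*K (d(K, b) = -1 + ((-5*K + b*b) + 0) = -1 + ((-5*K + b²) + 0) = -1 + ((b² - 5*K) + 0) = -1 + (b² - 5*K) = -1 + b² - 5*K)
B(c) = 19 + c² + 2*c (B(c) = (c + c) + (-1 + c² - 5*(-4)) = 2*c + (-1 + c² + 20) = 2*c + (19 + c²) = 19 + c² + 2*c)
S(-23)/(79 + B((0*4)*(-3))) = -23/(79 + (19 + ((0*4)*(-3))² + 2*((0*4)*(-3)))) = -23/(79 + (19 + (0*(-3))² + 2*(0*(-3)))) = -23/(79 + (19 + 0² + 2*0)) = -23/(79 + (19 + 0 + 0)) = -23/(79 + 19) = -23/98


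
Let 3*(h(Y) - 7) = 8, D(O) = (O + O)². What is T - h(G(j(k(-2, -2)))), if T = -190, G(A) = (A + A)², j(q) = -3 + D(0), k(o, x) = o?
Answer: -599/3 ≈ -199.67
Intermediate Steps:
D(O) = 4*O² (D(O) = (2*O)² = 4*O²)
j(q) = -3 (j(q) = -3 + 4*0² = -3 + 4*0 = -3 + 0 = -3)
G(A) = 4*A² (G(A) = (2*A)² = 4*A²)
h(Y) = 29/3 (h(Y) = 7 + (⅓)*8 = 7 + 8/3 = 29/3)
T - h(G(j(k(-2, -2)))) = -190 - 1*29/3 = -190 - 29/3 = -599/3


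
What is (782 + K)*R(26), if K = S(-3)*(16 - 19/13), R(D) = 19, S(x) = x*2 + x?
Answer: 160835/13 ≈ 12372.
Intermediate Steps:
S(x) = 3*x (S(x) = 2*x + x = 3*x)
K = -1701/13 (K = (3*(-3))*(16 - 19/13) = -9*(16 - 19*1/13) = -9*(16 - 19/13) = -9*189/13 = -1701/13 ≈ -130.85)
(782 + K)*R(26) = (782 - 1701/13)*19 = (8465/13)*19 = 160835/13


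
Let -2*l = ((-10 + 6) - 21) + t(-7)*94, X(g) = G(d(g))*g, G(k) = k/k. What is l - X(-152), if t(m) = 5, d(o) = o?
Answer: -141/2 ≈ -70.500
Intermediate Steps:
G(k) = 1
X(g) = g (X(g) = 1*g = g)
l = -445/2 (l = -(((-10 + 6) - 21) + 5*94)/2 = -((-4 - 21) + 470)/2 = -(-25 + 470)/2 = -½*445 = -445/2 ≈ -222.50)
l - X(-152) = -445/2 - 1*(-152) = -445/2 + 152 = -141/2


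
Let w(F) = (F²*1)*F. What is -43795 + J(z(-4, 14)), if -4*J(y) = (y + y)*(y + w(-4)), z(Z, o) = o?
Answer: -43445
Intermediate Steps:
w(F) = F³ (w(F) = F²*F = F³)
J(y) = -y*(-64 + y)/2 (J(y) = -(y + y)*(y + (-4)³)/4 = -2*y*(y - 64)/4 = -2*y*(-64 + y)/4 = -y*(-64 + y)/2)
-43795 + J(z(-4, 14)) = -43795 + (½)*14*(64 - 1*14) = -43795 + (½)*14*(64 - 14) = -43795 + (½)*14*50 = -43795 + 350 = -43445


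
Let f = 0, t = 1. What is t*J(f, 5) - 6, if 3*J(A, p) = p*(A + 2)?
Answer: -8/3 ≈ -2.6667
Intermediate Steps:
J(A, p) = p*(2 + A)/3 (J(A, p) = (p*(A + 2))/3 = (p*(2 + A))/3 = p*(2 + A)/3)
t*J(f, 5) - 6 = 1*((⅓)*5*(2 + 0)) - 6 = 1*((⅓)*5*2) - 6 = 1*(10/3) - 6 = 10/3 - 6 = -8/3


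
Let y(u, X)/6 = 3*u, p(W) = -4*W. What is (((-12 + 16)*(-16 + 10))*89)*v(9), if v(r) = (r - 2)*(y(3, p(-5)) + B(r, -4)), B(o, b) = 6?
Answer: -897120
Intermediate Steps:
y(u, X) = 18*u (y(u, X) = 6*(3*u) = 18*u)
v(r) = -120 + 60*r (v(r) = (r - 2)*(18*3 + 6) = (-2 + r)*(54 + 6) = (-2 + r)*60 = -120 + 60*r)
(((-12 + 16)*(-16 + 10))*89)*v(9) = (((-12 + 16)*(-16 + 10))*89)*(-120 + 60*9) = ((4*(-6))*89)*(-120 + 540) = -24*89*420 = -2136*420 = -897120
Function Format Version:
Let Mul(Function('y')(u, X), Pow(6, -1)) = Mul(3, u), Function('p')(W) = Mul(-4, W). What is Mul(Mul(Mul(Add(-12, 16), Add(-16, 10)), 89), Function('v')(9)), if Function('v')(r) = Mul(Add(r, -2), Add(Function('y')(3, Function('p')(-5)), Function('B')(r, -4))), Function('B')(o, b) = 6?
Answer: -897120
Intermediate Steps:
Function('y')(u, X) = Mul(18, u) (Function('y')(u, X) = Mul(6, Mul(3, u)) = Mul(18, u))
Function('v')(r) = Add(-120, Mul(60, r)) (Function('v')(r) = Mul(Add(r, -2), Add(Mul(18, 3), 6)) = Mul(Add(-2, r), Add(54, 6)) = Mul(Add(-2, r), 60) = Add(-120, Mul(60, r)))
Mul(Mul(Mul(Add(-12, 16), Add(-16, 10)), 89), Function('v')(9)) = Mul(Mul(Mul(Add(-12, 16), Add(-16, 10)), 89), Add(-120, Mul(60, 9))) = Mul(Mul(Mul(4, -6), 89), Add(-120, 540)) = Mul(Mul(-24, 89), 420) = Mul(-2136, 420) = -897120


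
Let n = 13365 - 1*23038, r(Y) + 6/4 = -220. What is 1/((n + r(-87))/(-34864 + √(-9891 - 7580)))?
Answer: 69728/19789 - 2*I*√17471/19789 ≈ 3.5236 - 0.013359*I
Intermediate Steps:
r(Y) = -443/2 (r(Y) = -3/2 - 220 = -443/2)
n = -9673 (n = 13365 - 23038 = -9673)
1/((n + r(-87))/(-34864 + √(-9891 - 7580))) = 1/((-9673 - 443/2)/(-34864 + √(-9891 - 7580))) = 1/(-19789/(2*(-34864 + √(-17471)))) = 1/(-19789/(2*(-34864 + I*√17471))) = 69728/19789 - 2*I*√17471/19789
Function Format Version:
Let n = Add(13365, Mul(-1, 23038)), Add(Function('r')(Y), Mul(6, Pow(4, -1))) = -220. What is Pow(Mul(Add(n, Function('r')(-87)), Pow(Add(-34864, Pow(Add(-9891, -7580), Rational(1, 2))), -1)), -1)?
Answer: Add(Rational(69728, 19789), Mul(Rational(-2, 19789), I, Pow(17471, Rational(1, 2)))) ≈ Add(3.5236, Mul(-0.013359, I))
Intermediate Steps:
Function('r')(Y) = Rational(-443, 2) (Function('r')(Y) = Add(Rational(-3, 2), -220) = Rational(-443, 2))
n = -9673 (n = Add(13365, -23038) = -9673)
Pow(Mul(Add(n, Function('r')(-87)), Pow(Add(-34864, Pow(Add(-9891, -7580), Rational(1, 2))), -1)), -1) = Pow(Mul(Add(-9673, Rational(-443, 2)), Pow(Add(-34864, Pow(Add(-9891, -7580), Rational(1, 2))), -1)), -1) = Pow(Mul(Rational(-19789, 2), Pow(Add(-34864, Pow(-17471, Rational(1, 2))), -1)), -1) = Pow(Mul(Rational(-19789, 2), Pow(Add(-34864, Mul(I, Pow(17471, Rational(1, 2)))), -1)), -1) = Add(Rational(69728, 19789), Mul(Rational(-2, 19789), I, Pow(17471, Rational(1, 2))))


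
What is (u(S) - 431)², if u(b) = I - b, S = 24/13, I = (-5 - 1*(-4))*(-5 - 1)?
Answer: 30791401/169 ≈ 1.8220e+5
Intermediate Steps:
I = 6 (I = (-5 + 4)*(-6) = -1*(-6) = 6)
S = 24/13 (S = 24*(1/13) = 24/13 ≈ 1.8462)
u(b) = 6 - b
(u(S) - 431)² = ((6 - 1*24/13) - 431)² = ((6 - 24/13) - 431)² = (54/13 - 431)² = (-5549/13)² = 30791401/169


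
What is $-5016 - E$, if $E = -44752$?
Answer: $39736$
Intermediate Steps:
$-5016 - E = -5016 - -44752 = -5016 + 44752 = 39736$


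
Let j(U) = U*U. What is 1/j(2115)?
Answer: 1/4473225 ≈ 2.2355e-7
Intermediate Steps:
j(U) = U**2
1/j(2115) = 1/(2115**2) = 1/4473225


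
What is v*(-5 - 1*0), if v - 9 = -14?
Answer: 25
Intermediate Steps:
v = -5 (v = 9 - 14 = -5)
v*(-5 - 1*0) = -5*(-5 - 1*0) = -5*(-5 + 0) = -5*(-5) = 25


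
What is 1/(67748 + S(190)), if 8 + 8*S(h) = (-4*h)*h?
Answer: 1/49697 ≈ 2.0122e-5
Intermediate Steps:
S(h) = -1 - h²/2 (S(h) = -1 + ((-4*h)*h)/8 = -1 + (-4*h²)/8 = -1 - h²/2)
1/(67748 + S(190)) = 1/(67748 + (-1 - ½*190²)) = 1/(67748 + (-1 - ½*36100)) = 1/(67748 + (-1 - 18050)) = 1/(67748 - 18051) = 1/49697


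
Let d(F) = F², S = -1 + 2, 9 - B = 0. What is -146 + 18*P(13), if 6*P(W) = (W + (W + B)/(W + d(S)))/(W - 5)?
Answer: -3935/28 ≈ -140.54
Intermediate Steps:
B = 9 (B = 9 - 1*0 = 9 + 0 = 9)
S = 1
P(W) = (W + (9 + W)/(1 + W))/(6*(-5 + W)) (P(W) = ((W + (W + 9)/(W + 1²))/(W - 5))/6 = ((W + (9 + W)/(W + 1))/(-5 + W))/6 = ((W + (9 + W)/(1 + W))/(-5 + W))/6 = (W + (9 + W)/(1 + W))/(6*(-5 + W)))
-146 + 18*P(13) = -146 + 18*((9 + 13² + 2*13)/(6*(-5 + 13² - 4*13))) = -146 + 18*((9 + 169 + 26)/(6*(-5 + 169 - 52))) = -146 + 18*((⅙)*204/112) = -146 + 18*((⅙)*(1/112)*204) = -146 + 18*(17/56) = -146 + 153/28 = -3935/28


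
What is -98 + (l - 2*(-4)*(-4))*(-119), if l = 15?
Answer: 1925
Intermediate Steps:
-98 + (l - 2*(-4)*(-4))*(-119) = -98 + (15 - 2*(-4)*(-4))*(-119) = -98 + (15 - (-8)*(-4))*(-119) = -98 + (15 - 1*32)*(-119) = -98 + (15 - 32)*(-119) = -98 - 17*(-119) = -98 + 2023 = 1925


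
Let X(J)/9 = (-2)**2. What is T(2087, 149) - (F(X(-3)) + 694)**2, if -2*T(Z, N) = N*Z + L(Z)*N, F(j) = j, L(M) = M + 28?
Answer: -845949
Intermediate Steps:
L(M) = 28 + M
X(J) = 36 (X(J) = 9*(-2)**2 = 9*4 = 36)
T(Z, N) = -N*Z/2 - N*(28 + Z)/2 (T(Z, N) = -(N*Z + (28 + Z)*N)/2 = -(N*Z + N*(28 + Z))/2 = -N*Z/2 - N*(28 + Z)/2)
T(2087, 149) - (F(X(-3)) + 694)**2 = -1*149*(14 + 2087) - (36 + 694)**2 = -1*149*2101 - 1*730**2 = -313049 - 1*532900 = -313049 - 532900 = -845949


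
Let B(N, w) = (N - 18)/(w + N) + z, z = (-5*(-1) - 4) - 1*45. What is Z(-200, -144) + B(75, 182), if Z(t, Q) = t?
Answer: -62651/257 ≈ -243.78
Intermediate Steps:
z = -44 (z = (5 - 4) - 45 = 1 - 45 = -44)
B(N, w) = -44 + (-18 + N)/(N + w) (B(N, w) = (N - 18)/(w + N) - 44 = (-18 + N)/(N + w) - 44 = -44 + (-18 + N)/(N + w))
Z(-200, -144) + B(75, 182) = -200 + (-18 - 44*182 - 43*75)/(75 + 182) = -200 + (-18 - 8008 - 3225)/257 = -200 + (1/257)*(-11251) = -200 - 11251/257 = -62651/257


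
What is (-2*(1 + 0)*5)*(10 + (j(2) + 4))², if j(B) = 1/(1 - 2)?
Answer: -1690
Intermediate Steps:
j(B) = -1 (j(B) = 1/(-1) = -1)
(-2*(1 + 0)*5)*(10 + (j(2) + 4))² = (-2*(1 + 0)*5)*(10 + (-1 + 4))² = (-2*5)*(10 + 3)² = -2*5*13² = -10*169 = -1690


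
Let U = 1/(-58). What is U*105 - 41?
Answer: -2483/58 ≈ -42.810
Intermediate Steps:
U = -1/58 ≈ -0.017241
U*105 - 41 = -1/58*105 - 41 = -105/58 - 41 = -2483/58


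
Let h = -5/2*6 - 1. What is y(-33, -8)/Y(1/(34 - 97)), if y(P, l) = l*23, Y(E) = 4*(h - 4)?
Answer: 23/10 ≈ 2.3000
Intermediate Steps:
h = -16 (h = -5*½*6 - 1 = -5/2*6 - 1 = -15 - 1 = -16)
Y(E) = -80 (Y(E) = 4*(-16 - 4) = 4*(-20) = -80)
y(P, l) = 23*l
y(-33, -8)/Y(1/(34 - 97)) = (23*(-8))/(-80) = -184*(-1/80) = 23/10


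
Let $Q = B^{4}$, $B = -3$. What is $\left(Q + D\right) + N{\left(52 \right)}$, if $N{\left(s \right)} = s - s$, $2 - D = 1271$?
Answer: $-1188$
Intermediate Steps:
$D = -1269$ ($D = 2 - 1271 = -1269$)
$N{\left(s \right)} = 0$
$Q = 81$ ($Q = \left(-3\right)^{4} = 81$)
$\left(Q + D\right) + N{\left(52 \right)} = \left(81 - 1269\right) + 0 = -1188 + 0 = -1188$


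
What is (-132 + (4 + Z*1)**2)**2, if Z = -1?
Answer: 15129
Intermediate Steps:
(-132 + (4 + Z*1)**2)**2 = (-132 + (4 - 1*1)**2)**2 = (-132 + (4 - 1)**2)**2 = (-132 + 3**2)**2 = (-132 + 9)**2 = (-123)**2 = 15129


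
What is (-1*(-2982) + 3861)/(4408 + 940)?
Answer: 6843/5348 ≈ 1.2795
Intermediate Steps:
(-1*(-2982) + 3861)/(4408 + 940) = (2982 + 3861)/5348 = 6843*(1/5348) = 6843/5348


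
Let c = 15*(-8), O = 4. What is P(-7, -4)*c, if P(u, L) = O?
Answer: -480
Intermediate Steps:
P(u, L) = 4
c = -120
P(-7, -4)*c = 4*(-120) = -480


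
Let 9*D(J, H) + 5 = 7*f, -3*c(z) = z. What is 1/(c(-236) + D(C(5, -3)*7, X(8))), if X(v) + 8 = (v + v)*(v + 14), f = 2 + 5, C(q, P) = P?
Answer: 9/752 ≈ 0.011968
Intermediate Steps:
c(z) = -z/3
f = 7
X(v) = -8 + 2*v*(14 + v) (X(v) = -8 + (v + v)*(v + 14) = -8 + (2*v)*(14 + v) = -8 + 2*v*(14 + v))
D(J, H) = 44/9 (D(J, H) = -5/9 + (7*7)/9 = -5/9 + (⅑)*49 = -5/9 + 49/9 = 44/9)
1/(c(-236) + D(C(5, -3)*7, X(8))) = 1/(-⅓*(-236) + 44/9) = 1/(236/3 + 44/9) = 1/(752/9) = 9/752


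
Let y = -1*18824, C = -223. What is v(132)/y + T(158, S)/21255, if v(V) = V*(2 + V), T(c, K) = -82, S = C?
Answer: -3629827/3847155 ≈ -0.94351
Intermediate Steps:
S = -223
y = -18824
v(132)/y + T(158, S)/21255 = (132*(2 + 132))/(-18824) - 82/21255 = (132*134)*(-1/18824) - 82*1/21255 = 17688*(-1/18824) - 82/21255 = -2211/2353 - 82/21255 = -3629827/3847155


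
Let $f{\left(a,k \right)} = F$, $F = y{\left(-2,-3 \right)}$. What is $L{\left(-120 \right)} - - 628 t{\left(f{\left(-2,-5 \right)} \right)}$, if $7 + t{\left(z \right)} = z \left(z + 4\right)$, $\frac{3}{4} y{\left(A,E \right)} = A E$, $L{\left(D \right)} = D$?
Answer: $55772$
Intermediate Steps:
$y{\left(A,E \right)} = \frac{4 A E}{3}$
$F = 8$ ($F = \frac{4}{3} \left(-2\right) \left(-3\right) = 8$)
$f{\left(a,k \right)} = 8$
$t{\left(z \right)} = -7 + z \left(4 + z\right)$ ($t{\left(z \right)} = -7 + z \left(z + 4\right) = -7 + z \left(4 + z\right)$)
$L{\left(-120 \right)} - - 628 t{\left(f{\left(-2,-5 \right)} \right)} = -120 - - 628 \left(-7 + 8^{2} + 4 \cdot 8\right) = -120 - - 628 \left(-7 + 64 + 32\right) = -120 - \left(-628\right) 89 = -120 - -55892 = -120 + 55892 = 55772$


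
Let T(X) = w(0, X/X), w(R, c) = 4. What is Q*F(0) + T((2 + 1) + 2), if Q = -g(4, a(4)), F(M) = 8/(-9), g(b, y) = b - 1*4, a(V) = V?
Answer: 4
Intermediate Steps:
g(b, y) = -4 + b (g(b, y) = b - 4 = -4 + b)
F(M) = -8/9 (F(M) = 8*(-1/9) = -8/9)
T(X) = 4
Q = 0 (Q = -(-4 + 4) = -1*0 = 0)
Q*F(0) + T((2 + 1) + 2) = 0*(-8/9) + 4 = 0 + 4 = 4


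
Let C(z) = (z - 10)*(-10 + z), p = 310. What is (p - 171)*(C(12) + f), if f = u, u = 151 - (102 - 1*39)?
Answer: 12788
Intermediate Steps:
C(z) = (-10 + z)**2 (C(z) = (-10 + z)*(-10 + z) = (-10 + z)**2)
u = 88 (u = 151 - (102 - 39) = 151 - 1*63 = 151 - 63 = 88)
f = 88
(p - 171)*(C(12) + f) = (310 - 171)*((-10 + 12)**2 + 88) = 139*(2**2 + 88) = 139*(4 + 88) = 139*92 = 12788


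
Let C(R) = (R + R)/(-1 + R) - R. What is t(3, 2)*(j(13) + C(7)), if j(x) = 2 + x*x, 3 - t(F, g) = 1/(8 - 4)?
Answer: 5489/12 ≈ 457.42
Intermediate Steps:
t(F, g) = 11/4 (t(F, g) = 3 - 1/(8 - 4) = 3 - 1/4 = 3 - 1*¼ = 3 - ¼ = 11/4)
j(x) = 2 + x²
C(R) = -R + 2*R/(-1 + R) (C(R) = (2*R)/(-1 + R) - R = 2*R/(-1 + R) - R = -R + 2*R/(-1 + R))
t(3, 2)*(j(13) + C(7)) = 11*((2 + 13²) + 7*(3 - 1*7)/(-1 + 7))/4 = 11*((2 + 169) + 7*(3 - 7)/6)/4 = 11*(171 + 7*(⅙)*(-4))/4 = 11*(171 - 14/3)/4 = (11/4)*(499/3) = 5489/12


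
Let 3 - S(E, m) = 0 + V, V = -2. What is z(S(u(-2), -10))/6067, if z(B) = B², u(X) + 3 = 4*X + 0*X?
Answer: 25/6067 ≈ 0.0041207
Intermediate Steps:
u(X) = -3 + 4*X (u(X) = -3 + (4*X + 0*X) = -3 + (4*X + 0) = -3 + 4*X)
S(E, m) = 5 (S(E, m) = 3 - (0 - 2) = 3 - 1*(-2) = 3 + 2 = 5)
z(S(u(-2), -10))/6067 = 5²/6067 = 25*(1/6067) = 25/6067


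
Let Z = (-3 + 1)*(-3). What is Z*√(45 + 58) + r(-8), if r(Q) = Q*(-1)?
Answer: 8 + 6*√103 ≈ 68.893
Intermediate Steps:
r(Q) = -Q
Z = 6 (Z = -2*(-3) = 6)
Z*√(45 + 58) + r(-8) = 6*√(45 + 58) - 1*(-8) = 6*√103 + 8 = 8 + 6*√103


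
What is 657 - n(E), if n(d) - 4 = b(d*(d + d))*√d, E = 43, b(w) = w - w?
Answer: 653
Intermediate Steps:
b(w) = 0
n(d) = 4 (n(d) = 4 + 0*√d = 4 + 0 = 4)
657 - n(E) = 657 - 1*4 = 657 - 4 = 653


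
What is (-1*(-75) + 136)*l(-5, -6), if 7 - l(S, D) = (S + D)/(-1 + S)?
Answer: 6541/6 ≈ 1090.2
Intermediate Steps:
l(S, D) = 7 - (D + S)/(-1 + S) (l(S, D) = 7 - (S + D)/(-1 + S) = 7 - (D + S)/(-1 + S))
(-1*(-75) + 136)*l(-5, -6) = (-1*(-75) + 136)*((-7 - 1*(-6) + 6*(-5))/(-1 - 5)) = (75 + 136)*((-7 + 6 - 30)/(-6)) = 211*(-⅙*(-31)) = 211*(31/6) = 6541/6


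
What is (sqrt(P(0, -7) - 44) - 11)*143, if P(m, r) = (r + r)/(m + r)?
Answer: -1573 + 143*I*sqrt(42) ≈ -1573.0 + 926.75*I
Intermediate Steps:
P(m, r) = 2*r/(m + r) (P(m, r) = (2*r)/(m + r) = 2*r/(m + r))
(sqrt(P(0, -7) - 44) - 11)*143 = (sqrt(2*(-7)/(0 - 7) - 44) - 11)*143 = (sqrt(2*(-7)/(-7) - 44) - 11)*143 = (sqrt(2*(-7)*(-1/7) - 44) - 11)*143 = (sqrt(2 - 44) - 11)*143 = (sqrt(-42) - 11)*143 = (I*sqrt(42) - 11)*143 = (-11 + I*sqrt(42))*143 = -1573 + 143*I*sqrt(42)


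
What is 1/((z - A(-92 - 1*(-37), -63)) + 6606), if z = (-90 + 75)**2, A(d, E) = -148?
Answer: 1/6979 ≈ 0.00014329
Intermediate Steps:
z = 225 (z = (-15)**2 = 225)
1/((z - A(-92 - 1*(-37), -63)) + 6606) = 1/((225 - 1*(-148)) + 6606) = 1/((225 + 148) + 6606) = 1/(373 + 6606) = 1/6979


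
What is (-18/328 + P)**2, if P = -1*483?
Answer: 6275966841/26896 ≈ 2.3334e+5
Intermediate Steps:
P = -483
(-18/328 + P)**2 = (-18/328 - 483)**2 = (-18*1/328 - 483)**2 = (-9/164 - 483)**2 = (-79221/164)**2 = 6275966841/26896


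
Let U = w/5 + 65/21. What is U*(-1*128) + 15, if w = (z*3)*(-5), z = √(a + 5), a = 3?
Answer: -8005/21 + 768*√2 ≈ 704.93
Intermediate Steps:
z = 2*√2 (z = √(3 + 5) = √8 = 2*√2 ≈ 2.8284)
w = -30*√2 (w = ((2*√2)*3)*(-5) = (6*√2)*(-5) = -30*√2 ≈ -42.426)
U = 65/21 - 6*√2 (U = -30*√2/5 + 65/21 = -30*√2*(⅕) + 65*(1/21) = -6*√2 + 65/21 = 65/21 - 6*√2 ≈ -5.3900)
U*(-1*128) + 15 = (65/21 - 6*√2)*(-1*128) + 15 = (65/21 - 6*√2)*(-128) + 15 = (-8320/21 + 768*√2) + 15 = -8005/21 + 768*√2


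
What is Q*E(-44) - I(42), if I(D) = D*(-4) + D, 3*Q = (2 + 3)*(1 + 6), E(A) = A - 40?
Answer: -854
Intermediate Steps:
E(A) = -40 + A
Q = 35/3 (Q = ((2 + 3)*(1 + 6))/3 = (5*7)/3 = (1/3)*35 = 35/3 ≈ 11.667)
I(D) = -3*D (I(D) = -4*D + D = -3*D)
Q*E(-44) - I(42) = 35*(-40 - 44)/3 - (-3)*42 = (35/3)*(-84) - 1*(-126) = -980 + 126 = -854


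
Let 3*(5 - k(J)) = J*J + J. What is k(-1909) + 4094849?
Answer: 2880730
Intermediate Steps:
k(J) = 5 - J/3 - J²/3 (k(J) = 5 - (J*J + J)/3 = 5 - (J² + J)/3 = 5 - (J + J²)/3 = 5 + (-J/3 - J²/3) = 5 - J/3 - J²/3)
k(-1909) + 4094849 = (5 - ⅓*(-1909) - ⅓*(-1909)²) + 4094849 = (5 + 1909/3 - ⅓*3644281) + 4094849 = (5 + 1909/3 - 3644281/3) + 4094849 = -1214119 + 4094849 = 2880730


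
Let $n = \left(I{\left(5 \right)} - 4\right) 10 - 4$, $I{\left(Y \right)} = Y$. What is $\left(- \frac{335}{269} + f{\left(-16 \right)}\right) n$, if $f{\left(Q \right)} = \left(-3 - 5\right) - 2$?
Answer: $- \frac{18150}{269} \approx -67.472$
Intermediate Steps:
$f{\left(Q \right)} = -10$ ($f{\left(Q \right)} = -8 - 2 = -10$)
$n = 6$ ($n = \left(5 - 4\right) 10 - 4 = 1 \cdot 10 - 4 = 10 - 4 = 6$)
$\left(- \frac{335}{269} + f{\left(-16 \right)}\right) n = \left(- \frac{335}{269} - 10\right) 6 = \left(- \frac{3025}{269}\right) 6 = - \frac{18150}{269}$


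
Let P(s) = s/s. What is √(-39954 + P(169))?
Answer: I*√39953 ≈ 199.88*I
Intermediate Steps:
P(s) = 1
√(-39954 + P(169)) = √(-39954 + 1) = √(-39953) = I*√39953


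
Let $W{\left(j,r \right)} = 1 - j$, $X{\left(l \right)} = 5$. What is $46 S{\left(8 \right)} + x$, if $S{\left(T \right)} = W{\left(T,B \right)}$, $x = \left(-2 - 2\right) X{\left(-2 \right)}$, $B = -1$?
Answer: $-342$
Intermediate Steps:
$x = -20$ ($x = \left(-2 - 2\right) 5 = \left(-4\right) 5 = -20$)
$S{\left(T \right)} = 1 - T$
$46 S{\left(8 \right)} + x = 46 \left(1 - 8\right) - 20 = 46 \left(-7\right) - 20 = -322 - 20 = -342$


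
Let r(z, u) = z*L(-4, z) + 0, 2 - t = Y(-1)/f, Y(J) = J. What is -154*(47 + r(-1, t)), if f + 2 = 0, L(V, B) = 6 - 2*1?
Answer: -6622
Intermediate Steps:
L(V, B) = 4 (L(V, B) = 6 - 2 = 4)
f = -2 (f = -2 + 0 = -2)
t = 3/2 (t = 2 - (-1)/(-2) = 2 - (-1)*(-1)/2 = 2 - 1*1/2 = 2 - 1/2 = 3/2 ≈ 1.5000)
r(z, u) = 4*z (r(z, u) = z*4 + 0 = 4*z + 0 = 4*z)
-154*(47 + r(-1, t)) = -154*(47 + 4*(-1)) = -154*(47 - 4) = -154*43 = -6622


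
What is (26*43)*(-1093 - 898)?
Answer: -2225938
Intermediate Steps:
(26*43)*(-1093 - 898) = 1118*(-1991) = -2225938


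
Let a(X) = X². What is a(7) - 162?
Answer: -113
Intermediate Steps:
a(7) - 162 = 7² - 162 = 49 - 162 = -113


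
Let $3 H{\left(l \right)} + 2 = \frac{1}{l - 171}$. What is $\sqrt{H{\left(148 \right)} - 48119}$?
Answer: $\frac{i \sqrt{229097802}}{69} \approx 219.36 i$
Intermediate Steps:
$H{\left(l \right)} = - \frac{2}{3} + \frac{1}{3 \left(-171 + l\right)}$ ($H{\left(l \right)} = - \frac{2}{3} + \frac{1}{3 \left(l - 171\right)} = - \frac{2}{3} + \frac{1}{3 \left(-171 + l\right)}$)
$\sqrt{H{\left(148 \right)} - 48119} = \sqrt{\frac{343 - 296}{3 \left(-171 + 148\right)} - 48119} = \sqrt{\frac{343 - 296}{3 \left(-23\right)} - 48119} = \sqrt{\frac{1}{3} \left(- \frac{1}{23}\right) 47 - 48119} = \sqrt{- \frac{47}{69} - 48119} = \sqrt{- \frac{3320258}{69}} = \frac{i \sqrt{229097802}}{69}$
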